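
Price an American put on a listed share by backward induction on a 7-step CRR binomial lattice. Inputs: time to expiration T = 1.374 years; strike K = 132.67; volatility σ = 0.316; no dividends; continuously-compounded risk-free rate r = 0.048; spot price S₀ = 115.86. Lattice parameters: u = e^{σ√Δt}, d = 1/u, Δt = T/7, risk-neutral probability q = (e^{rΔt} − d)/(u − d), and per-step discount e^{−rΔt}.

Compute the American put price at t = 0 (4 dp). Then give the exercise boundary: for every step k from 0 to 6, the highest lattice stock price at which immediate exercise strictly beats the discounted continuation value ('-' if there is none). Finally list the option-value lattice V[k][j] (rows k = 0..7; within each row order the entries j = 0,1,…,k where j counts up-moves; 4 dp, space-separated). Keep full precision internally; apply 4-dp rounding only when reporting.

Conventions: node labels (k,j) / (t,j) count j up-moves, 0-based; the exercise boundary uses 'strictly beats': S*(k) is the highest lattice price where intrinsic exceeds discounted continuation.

price = 23.5853
boundary = - - 87.5649 76.1252 87.5649 100.7237 115.8600
tree:
23.5853
33.2365 14.3335
45.1051 21.9395 6.9615
56.5448 32.2717 11.9721 2.0580
66.4900 45.1051 19.9868 4.1446 0.0000
75.1359 56.5448 31.9463 8.3469 0.0000 0.0000
82.6523 66.4900 45.1051 16.8100 0.0000 0.0000 0.0000
89.1868 75.1359 56.5448 31.9463 0.0000 0.0000 0.0000 0.0000

Δt=0.19629  u=1.15028  d=0.86936  q=0.49875  discount=0.99062
step 7 (expiry): payoffs max(K−S,0) = 89.1868 75.1359 56.5448 31.9463 0.0000 0.0000 0.0000 0.0000
step 6: (k=6,j=0): S=50.0177, K−S=82.6523, hold=81.4082 ⇒ V=82.6523 exercise | (k=6,j=1): S=66.1800, K−S=66.4900, hold=65.2459 ⇒ V=66.4900 exercise | (k=6,j=2): S=87.5649, K−S=45.1051, hold=43.8610 ⇒ V=45.1051 exercise | (k=6,j=3): S=115.8600, K−S=16.8100, hold=15.8628 ⇒ V=16.8100 exercise | (k=6,j=4): S=153.2982, K−S=0.0000, hold=0.0000 ⇒ V=0.0000 continue | (k=6,j=5): S=202.8338, K−S=0.0000, hold=0.0000 ⇒ V=0.0000 continue | (k=6,j=6): S=268.3760, K−S=0.0000, hold=0.0000 ⇒ V=0.0000 continue  boundary S*=115.8600
step 5: (k=5,j=0): S=57.5341, K−S=75.1359, hold=73.8918 ⇒ V=75.1359 exercise | (k=5,j=1): S=76.1252, K−S=56.5448, hold=55.3007 ⇒ V=56.5448 exercise | (k=5,j=2): S=100.7237, K−S=31.9463, hold=30.7022 ⇒ V=31.9463 exercise | (k=5,j=3): S=133.2709, K−S=0.0000, hold=8.3469 ⇒ V=8.3469 continue | (k=5,j=4): S=176.3350, K−S=0.0000, hold=0.0000 ⇒ V=0.0000 continue | (k=5,j=5): S=233.3147, K−S=0.0000, hold=0.0000 ⇒ V=0.0000 continue  boundary S*=100.7237
step 4: (k=4,j=0): S=66.1800, K−S=66.4900, hold=65.2459 ⇒ V=66.4900 exercise | (k=4,j=1): S=87.5649, K−S=45.1051, hold=43.8610 ⇒ V=45.1051 exercise | (k=4,j=2): S=115.8600, K−S=16.8100, hold=19.9868 ⇒ V=19.9868 continue | (k=4,j=3): S=153.2982, K−S=0.0000, hold=4.1446 ⇒ V=4.1446 continue | (k=4,j=4): S=202.8338, K−S=0.0000, hold=0.0000 ⇒ V=0.0000 continue  boundary S*=87.5649
step 3: (k=3,j=0): S=76.1252, K−S=56.5448, hold=55.3007 ⇒ V=56.5448 exercise | (k=3,j=1): S=100.7237, K−S=31.9463, hold=32.2717 ⇒ V=32.2717 continue | (k=3,j=2): S=133.2709, K−S=0.0000, hold=11.9721 ⇒ V=11.9721 continue | (k=3,j=3): S=176.3350, K−S=0.0000, hold=2.0580 ⇒ V=2.0580 continue  boundary S*=76.1252
step 2: (k=2,j=0): S=87.5649, K−S=45.1051, hold=44.0218 ⇒ V=45.1051 exercise | (k=2,j=1): S=115.8600, K−S=16.8100, hold=21.9395 ⇒ V=21.9395 continue | (k=2,j=2): S=153.2982, K−S=0.0000, hold=6.9615 ⇒ V=6.9615 continue  boundary S*=87.5649
step 1: (k=1,j=0): S=100.7237, K−S=31.9463, hold=33.2365 ⇒ V=33.2365 continue | (k=1,j=1): S=133.2709, K−S=0.0000, hold=14.3335 ⇒ V=14.3335 continue  boundary S*=-
step 0: (k=0,j=0): S=115.8600, K−S=16.8100, hold=23.5853 ⇒ V=23.5853 continue  boundary S*=-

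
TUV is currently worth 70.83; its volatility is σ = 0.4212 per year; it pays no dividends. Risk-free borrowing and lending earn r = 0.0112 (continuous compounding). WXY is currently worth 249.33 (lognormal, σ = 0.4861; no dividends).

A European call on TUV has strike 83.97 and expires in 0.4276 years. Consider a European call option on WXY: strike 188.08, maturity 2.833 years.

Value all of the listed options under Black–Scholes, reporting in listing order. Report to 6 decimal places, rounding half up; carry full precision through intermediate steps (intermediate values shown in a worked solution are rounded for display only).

[TUV call K=83.97]
σ√T = 0.4212·√0.4276 = 0.275427
d₁ = (ln(S/K) + (r+σ²/2)T) / (σ√T) = (ln(70.83/83.97) + (0.0112+0.4212²/2)·0.4276) / 0.275427 = (-0.170177 + 0.042719) / 0.275427 = -0.462763
d₂ = d₁ − σ√T = -0.462763 − 0.275427 = -0.738191
e^{−rT} = 0.995222
N(d₁) = 0.321767,  N(d₂) = 0.230199
price = S·N(d₁) − K·e^{−rT}·N(d₂) = 22.790760 − 19.237483 = 3.553277
[WXY call K=188.08]
σ√T = 0.4861·√2.833 = 0.818180
d₁ = (ln(S/K) + (r+σ²/2)T) / (σ√T) = (ln(249.33/188.08) + (0.0112+0.4861²/2)·2.833) / 0.818180 = (0.281910 + 0.366439) / 0.818180 = 0.792428
d₂ = d₁ − σ√T = 0.792428 − 0.818180 = -0.025752
e^{−rT} = 0.968769
N(d₁) = 0.785944,  N(d₂) = 0.489728
price = S·N(d₁) − K·e^{−rT}·N(d₂) = 195.959525 − 89.231289 = 106.728237

price(TUV call K=83.97) = 3.553277
price(WXY call K=188.08) = 106.728237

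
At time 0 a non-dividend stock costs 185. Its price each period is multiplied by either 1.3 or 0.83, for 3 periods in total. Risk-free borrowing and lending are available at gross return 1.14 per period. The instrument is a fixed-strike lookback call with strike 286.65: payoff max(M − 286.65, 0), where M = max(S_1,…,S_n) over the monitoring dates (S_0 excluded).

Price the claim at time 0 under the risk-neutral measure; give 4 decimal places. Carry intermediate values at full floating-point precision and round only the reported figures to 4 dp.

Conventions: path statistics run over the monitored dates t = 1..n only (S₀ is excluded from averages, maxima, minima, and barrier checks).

No-arbitrage gives p* = (R−d)/(u−d) = 0.6596: enumerate every path, weight its payoff by its p*-probability, and discount by R^3.
Enumerate all 2^3 = 8 price paths (U = up ×1.3, D = down ×0.83); each path with k up-moves has probability p*^k·(1−p*)^(3−k).
DDD: M=153.5500, payoff=0.0000, prob=0.039452
UDD: M=240.5000, payoff=0.0000, prob=0.076438
DUD: M=199.6150, payoff=0.0000, prob=0.076438
UUD: M=312.6500, payoff=26.0000, prob=0.148098
DDU: M=165.6805, payoff=0.0000, prob=0.076438
UDU: M=259.4995, payoff=0.0000, prob=0.148098
DUU: M=259.4995, payoff=0.0000, prob=0.148098
UUU: M=406.4450, payoff=119.7950, prob=0.286940
Price = Σ prob·payoff / R^3 = 38.224563 / 1.481544 = 25.8005

price = 25.8005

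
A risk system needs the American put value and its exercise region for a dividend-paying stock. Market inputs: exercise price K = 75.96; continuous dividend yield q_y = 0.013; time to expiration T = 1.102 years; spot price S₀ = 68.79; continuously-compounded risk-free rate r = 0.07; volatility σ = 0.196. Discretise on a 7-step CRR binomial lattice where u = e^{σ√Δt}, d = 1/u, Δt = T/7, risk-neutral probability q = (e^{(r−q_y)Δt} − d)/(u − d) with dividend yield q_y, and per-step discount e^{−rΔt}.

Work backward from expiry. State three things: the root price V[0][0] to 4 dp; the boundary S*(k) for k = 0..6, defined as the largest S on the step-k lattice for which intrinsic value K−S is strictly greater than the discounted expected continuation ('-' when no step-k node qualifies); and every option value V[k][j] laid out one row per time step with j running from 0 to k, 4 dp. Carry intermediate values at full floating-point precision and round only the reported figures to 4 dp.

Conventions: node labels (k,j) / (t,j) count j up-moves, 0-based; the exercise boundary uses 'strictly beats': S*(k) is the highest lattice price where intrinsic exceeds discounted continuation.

Δt=0.15743, u=1.08087, d=0.92518, q=0.53846, disc=e^(-rΔt)=0.98904
k=7 terminal: V=max(K-S,0) → 36.0476 29.3311 21.4842 12.3169 1.6069 0.0000 0.0000 0.0000
k=6: j=0 S=43.1401 intr=32.8199 cont=32.0756 V=32.8199[EX]; j=1 S=50.3999 intr=25.5601 cont=24.8307 V=25.5601[EX]; j=2 S=58.8813 intr=17.0787 cont=16.3666 V=17.0787[EX]; j=3 S=68.7900 intr=7.1700 cont=6.4782 V=7.1700[EX]; j=4 S=80.3662 intr=0.0000 cont=0.7335 V=0.7335[hold]; j=5 S=93.8904 intr=0.0000 cont=0.0000 V=0.0000[hold]; j=6 S=109.6905 intr=0.0000 cont=0.0000 V=0.0000[hold]  S*(6)=68.7900
k=5: j=0 S=46.6289 intr=29.3311 cont=28.5939 V=29.3311[EX]; j=1 S=54.4758 intr=21.4842 cont=20.7631 V=21.4842[EX]; j=2 S=63.6431 intr=12.3169 cont=11.6145 V=12.3169[EX]; j=3 S=74.3531 intr=1.6069 cont=3.6636 V=3.6636[hold]; j=4 S=86.8655 intr=0.0000 cont=0.3348 V=0.3348[hold]; j=5 S=101.4834 intr=0.0000 cont=0.0000 V=0.0000[hold]  S*(5)=63.6431
k=4: j=0 S=50.3999 intr=25.5601 cont=24.8307 V=25.5601[EX]; j=1 S=58.8813 intr=17.0787 cont=16.3666 V=17.0787[EX]; j=2 S=68.7900 intr=7.1700 cont=7.5735 V=7.5735[hold]; j=3 S=80.3662 intr=0.0000 cont=1.8507 V=1.8507[hold]; j=4 S=93.8904 intr=0.0000 cont=0.1528 V=0.1528[hold]  S*(4)=58.8813
k=3: j=0 S=54.4758 intr=21.4842 cont=20.7631 V=21.4842[EX]; j=1 S=63.6431 intr=12.3169 cont=11.8294 V=12.3169[EX]; j=2 S=74.3531 intr=1.6069 cont=4.4427 V=4.4427[hold]; j=3 S=86.8655 intr=0.0000 cont=0.9262 V=0.9262[hold]  S*(3)=63.6431
k=2: j=0 S=58.8813 intr=17.0787 cont=16.3666 V=17.0787[EX]; j=1 S=68.7900 intr=7.1700 cont=7.9884 V=7.9884[hold]; j=2 S=80.3662 intr=0.0000 cont=2.5213 V=2.5213[hold]  S*(2)=58.8813
k=1: j=0 S=63.6431 intr=12.3169 cont=12.0504 V=12.3169[EX]; j=1 S=74.3531 intr=1.6069 cont=4.9893 V=4.9893[hold]  S*(1)=63.6431
k=0: j=0 S=68.7900 intr=7.1700 cont=8.2795 V=8.2795[hold]  S*(0)=-

price = 8.2795
boundary = - 63.6431 58.8813 63.6431 58.8813 63.6431 68.7900
tree:
8.2795
12.3169 4.9893
17.0787 7.9884 2.5213
21.4842 12.3169 4.4427 0.9262
25.5601 17.0787 7.5735 1.8507 0.1528
29.3311 21.4842 12.3169 3.6636 0.3348 0.0000
32.8199 25.5601 17.0787 7.1700 0.7335 0.0000 0.0000
36.0476 29.3311 21.4842 12.3169 1.6069 0.0000 0.0000 0.0000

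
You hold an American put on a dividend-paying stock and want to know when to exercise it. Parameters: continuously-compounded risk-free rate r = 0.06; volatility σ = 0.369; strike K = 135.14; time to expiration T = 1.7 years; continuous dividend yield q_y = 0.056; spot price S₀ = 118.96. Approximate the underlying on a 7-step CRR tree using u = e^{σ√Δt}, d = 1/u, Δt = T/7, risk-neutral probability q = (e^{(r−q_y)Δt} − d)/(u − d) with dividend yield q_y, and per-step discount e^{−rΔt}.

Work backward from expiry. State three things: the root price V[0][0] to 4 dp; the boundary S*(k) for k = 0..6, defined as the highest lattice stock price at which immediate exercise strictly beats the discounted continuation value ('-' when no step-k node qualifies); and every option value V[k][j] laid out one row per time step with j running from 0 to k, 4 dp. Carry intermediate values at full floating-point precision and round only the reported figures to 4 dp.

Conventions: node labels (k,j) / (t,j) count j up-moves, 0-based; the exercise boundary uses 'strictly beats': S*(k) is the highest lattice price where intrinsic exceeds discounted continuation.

price = 30.5171
boundary = - - - 68.9410 82.6899 68.9410 82.6899
tree:
30.5171
40.8749 19.2055
52.9793 27.8233 9.5957
66.1990 38.9926 15.4622 2.9422
77.6618 52.4501 24.2747 5.5012 0.0000
87.2186 66.1990 36.7199 10.2859 0.0000 0.0000
95.1865 77.6618 52.4501 19.2321 0.0000 0.0000 0.0000
101.8296 87.2186 66.1990 35.9594 0.0000 0.0000 0.0000 0.0000

Δt=0.24286  u=1.19943  d=0.83373  q=0.45732  discount=0.98553
step 7 (expiry): payoffs max(K−S,0) = 101.8296 87.2186 66.1990 35.9594 0.0000 0.0000 0.0000 0.0000
step 6: (k=6,j=0): S=39.9535, K−S=95.1865, hold=93.7713 ⇒ V=95.1865 exercise | (k=6,j=1): S=57.4782, K−S=77.6618, hold=76.4833 ⇒ V=77.6618 exercise | (k=6,j=2): S=82.6899, K−S=52.4501, hold=51.6122 ⇒ V=52.4501 exercise | (k=6,j=3): S=118.9600, K−S=16.1800, hold=19.2321 ⇒ V=19.2321 continue | (k=6,j=4): S=171.1393, K−S=0.0000, hold=0.0000 ⇒ V=0.0000 continue | (k=6,j=5): S=246.2059, K−S=0.0000, hold=0.0000 ⇒ V=0.0000 continue | (k=6,j=6): S=354.1988, K−S=0.0000, hold=0.0000 ⇒ V=0.0000 continue  boundary S*=82.6899
step 5: (k=5,j=0): S=47.9214, K−S=87.2186, hold=85.9111 ⇒ V=87.2186 exercise | (k=5,j=1): S=68.9410, K−S=66.1990, hold=65.1753 ⇒ V=66.1990 exercise | (k=5,j=2): S=99.1806, K−S=35.9594, hold=36.7199 ⇒ V=36.7199 continue | (k=5,j=3): S=142.6840, K−S=0.0000, hold=10.2859 ⇒ V=10.2859 continue | (k=5,j=4): S=205.2693, K−S=0.0000, hold=0.0000 ⇒ V=0.0000 continue | (k=5,j=5): S=295.3063, K−S=0.0000, hold=0.0000 ⇒ V=0.0000 continue  boundary S*=68.9410
step 4: (k=4,j=0): S=57.4782, K−S=77.6618, hold=76.4833 ⇒ V=77.6618 exercise | (k=4,j=1): S=82.6899, K−S=52.4501, hold=51.9549 ⇒ V=52.4501 exercise | (k=4,j=2): S=118.9600, K−S=16.1800, hold=24.2747 ⇒ V=24.2747 continue | (k=4,j=3): S=171.1393, K−S=0.0000, hold=5.5012 ⇒ V=5.5012 continue | (k=4,j=4): S=246.2059, K−S=0.0000, hold=0.0000 ⇒ V=0.0000 continue  boundary S*=82.6899
step 3: (k=3,j=0): S=68.9410, K−S=66.1990, hold=65.1753 ⇒ V=66.1990 exercise | (k=3,j=1): S=99.1806, K−S=35.9594, hold=38.9926 ⇒ V=38.9926 continue | (k=3,j=2): S=142.6840, K−S=0.0000, hold=15.4622 ⇒ V=15.4622 continue | (k=3,j=3): S=205.2693, K−S=0.0000, hold=2.9422 ⇒ V=2.9422 continue  boundary S*=68.9410
step 2: (k=2,j=0): S=82.6899, K−S=52.4501, hold=52.9793 ⇒ V=52.9793 continue | (k=2,j=1): S=118.9600, K−S=16.1800, hold=27.8233 ⇒ V=27.8233 continue | (k=2,j=2): S=171.1393, K−S=0.0000, hold=9.5957 ⇒ V=9.5957 continue  boundary S*=-
step 1: (k=1,j=0): S=99.1806, K−S=35.9594, hold=40.8749 ⇒ V=40.8749 continue | (k=1,j=1): S=142.6840, K−S=0.0000, hold=19.2055 ⇒ V=19.2055 continue  boundary S*=-
step 0: (k=0,j=0): S=118.9600, K−S=16.1800, hold=30.5171 ⇒ V=30.5171 continue  boundary S*=-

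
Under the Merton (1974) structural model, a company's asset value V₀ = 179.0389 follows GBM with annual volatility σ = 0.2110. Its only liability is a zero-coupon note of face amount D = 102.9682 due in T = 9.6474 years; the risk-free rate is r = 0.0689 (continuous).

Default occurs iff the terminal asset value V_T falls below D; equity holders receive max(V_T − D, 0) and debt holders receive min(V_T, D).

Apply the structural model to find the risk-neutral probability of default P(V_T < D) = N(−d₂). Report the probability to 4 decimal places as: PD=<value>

PD=0.0629

Work the structural quantities from V₀ = 179.0389 against face 102.9682:
d₁ = [ln(V₀/D) + (r + σ²/2)T] / (σ√T)
   = [ln(179.0389/102.9682) + (0.0689 + 0.5·0.2110²)·9.6474] / (0.2110·√9.6474)
   = [0.553183 + 0.879462] / 0.655372 = 2.186004
d₂ = d₁ − σ√T = 2.186004 − 0.655372 = 1.530632
risk-neutral PD = N(−d₂) = N(-1.530632) = 0.062930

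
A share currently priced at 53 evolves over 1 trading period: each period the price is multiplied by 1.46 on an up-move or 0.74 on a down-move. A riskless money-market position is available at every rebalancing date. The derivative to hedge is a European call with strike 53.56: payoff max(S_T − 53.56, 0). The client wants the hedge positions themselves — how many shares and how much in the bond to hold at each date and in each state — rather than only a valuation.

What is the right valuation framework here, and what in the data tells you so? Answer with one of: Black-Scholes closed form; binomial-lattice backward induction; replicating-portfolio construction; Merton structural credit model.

framework: replicating-portfolio construction

Key observation: the deliverable is the dynamic trading strategy on the 1-step tree (spot 53, moves 1.46 and 0.74), so the valuation must go through the node-by-node replicating-portfolio solve.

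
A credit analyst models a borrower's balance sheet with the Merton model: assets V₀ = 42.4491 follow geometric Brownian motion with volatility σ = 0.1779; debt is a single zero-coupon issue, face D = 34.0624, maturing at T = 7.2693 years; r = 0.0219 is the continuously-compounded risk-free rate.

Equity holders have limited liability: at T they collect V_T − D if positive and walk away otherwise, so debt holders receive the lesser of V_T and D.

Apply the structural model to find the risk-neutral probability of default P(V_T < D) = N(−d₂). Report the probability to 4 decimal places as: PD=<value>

PD=0.2908

Equity is a call on the firm's assets struck at D = 34.0624:
d₁ = [ln(V₀/D) + (r + σ²/2)T] / (σ√T)
   = [ln(42.4491/34.0624) + (0.0219 + 0.5·0.1779²)·7.2693] / (0.1779·√7.2693)
   = [0.220112 + 0.274229] / 0.479648 = 1.030632
d₂ = d₁ − σ√T = 1.030632 − 0.479648 = 0.550984
risk-neutral PD = N(−d₂) = N(-0.550984) = 0.290822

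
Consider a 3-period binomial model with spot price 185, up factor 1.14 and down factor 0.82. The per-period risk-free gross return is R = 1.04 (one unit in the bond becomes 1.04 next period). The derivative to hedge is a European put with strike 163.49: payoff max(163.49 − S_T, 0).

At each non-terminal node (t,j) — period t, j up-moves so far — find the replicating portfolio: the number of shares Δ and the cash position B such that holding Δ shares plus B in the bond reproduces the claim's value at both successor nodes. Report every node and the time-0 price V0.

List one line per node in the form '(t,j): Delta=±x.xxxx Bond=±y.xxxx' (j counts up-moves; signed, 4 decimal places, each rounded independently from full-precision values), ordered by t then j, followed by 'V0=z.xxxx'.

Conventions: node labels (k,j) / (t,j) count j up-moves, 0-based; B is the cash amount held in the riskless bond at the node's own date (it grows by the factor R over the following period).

The replicating-portfolio and risk-neutral prices coincide; use p* = (1.04−0.82)/(1.14−0.82) = 0.6875 for the latter.
Terminal payoffs: V(3,0)=61.4869, V(3,1)=21.6808, V(3,2)=0.0000, V(3,3)=0.0000
(2,0): S=124.3940. Δ = (V_up−V_dn)/(S_up−S_dn) = (21.6808−61.4869)/(141.8092−102.0031) = -1.0000. V = [p*·21.6808 + (1−p*)·61.4869]/1.04 = 32.8079. B = V − Δ·S = 157.2019.
(2,1): S=172.9380. Δ = (V_up−V_dn)/(S_up−S_dn) = (0.0000−21.6808)/(197.1493−141.8092) = -0.3918. V = [p*·0.0000 + (1−p*)·21.6808]/1.04 = 6.5147. B = V − Δ·S = 74.2673.
(2,2): S=240.4260. Δ = (V_up−V_dn)/(S_up−S_dn) = (0.0000−0.0000)/(274.0856−197.1493) = 0.0000. V = [p*·0.0000 + (1−p*)·0.0000]/1.04 = 0.0000. B = V − Δ·S = 0.0000.
(1,0): S=151.7000. Δ = (V_up−V_dn)/(S_up−S_dn) = (6.5147−32.8079)/(172.9380−124.3940) = -0.5416. V = [p*·6.5147 + (1−p*)·32.8079]/1.04 = 14.1647. B = V − Δ·S = 96.3311.
(1,1): S=210.9000. Δ = (V_up−V_dn)/(S_up−S_dn) = (0.0000−6.5147)/(240.4260−172.9380) = -0.0965. V = [p*·0.0000 + (1−p*)·6.5147]/1.04 = 1.9575. B = V − Δ·S = 22.3159.
(0,0): S=185.0000. Δ = (V_up−V_dn)/(S_up−S_dn) = (1.9575−14.1647)/(210.9000−151.7000) = -0.2062. V = [p*·1.9575 + (1−p*)·14.1647]/1.04 = 5.5503. B = V − Δ·S = 43.6977.
As a check, the time-0 holding Δ(0,0)·S0 + B(0,0) comes to 5.5503 — exactly V0.

(0,0): Delta=-0.2062 Bond=43.6977
(1,0): Delta=-0.5416 Bond=96.3311
(1,1): Delta=-0.0965 Bond=22.3159
(2,0): Delta=-1.0000 Bond=157.2019
(2,1): Delta=-0.3918 Bond=74.2673
(2,2): Delta=0.0000 Bond=0.0000
V0=5.5503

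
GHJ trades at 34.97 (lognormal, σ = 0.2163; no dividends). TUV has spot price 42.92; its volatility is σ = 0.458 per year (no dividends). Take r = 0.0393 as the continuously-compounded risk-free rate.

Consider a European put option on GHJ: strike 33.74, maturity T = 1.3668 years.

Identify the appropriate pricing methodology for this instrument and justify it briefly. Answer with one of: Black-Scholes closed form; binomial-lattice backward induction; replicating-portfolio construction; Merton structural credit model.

framework: Black-Scholes closed form

Key observation: the instrument is a plain European put (strike 33.74) on a lognormal asset; the exact continuous-time formula applies directly.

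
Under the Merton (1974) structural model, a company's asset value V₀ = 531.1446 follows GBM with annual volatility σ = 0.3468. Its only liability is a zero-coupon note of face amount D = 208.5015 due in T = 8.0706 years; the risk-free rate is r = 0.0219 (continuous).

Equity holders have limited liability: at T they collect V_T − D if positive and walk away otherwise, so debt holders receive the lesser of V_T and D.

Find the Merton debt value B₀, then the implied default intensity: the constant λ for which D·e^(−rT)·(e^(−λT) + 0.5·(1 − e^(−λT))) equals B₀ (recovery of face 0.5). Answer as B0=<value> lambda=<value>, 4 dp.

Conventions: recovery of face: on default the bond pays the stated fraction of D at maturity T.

B0=156.7549 lambda=0.0285

With assets at 531.1446 and a single debt payment of 208.5015 at 8.0706 years:
d₁ = [ln(V₀/D) + (r + σ²/2)T] / (σ√T)
   = [ln(531.1446/208.5015) + (0.0219 + 0.5·0.3468²)·8.0706] / (0.3468·√8.0706)
   = [0.935088 + 0.662073] / 0.985217 = 1.621125
d₂ = d₁ − σ√T = 1.621125 − 0.985217 = 0.635908
N(d₁) = 0.947505,  N(d₂) = 0.737582,  e^(−rT) = 0.837992
E₀ = V₀·N(d₁) − D·e^(−rT)·N(d₂)
   = 531.1446·0.947505 − 208.5015·0.837992·0.737582 = 374.389678
B₀ = V₀ − E₀ = 531.1446 − 374.389678 = 156.754922
e^(−λT) = (B₀·e^(rT)/D − 0.5)/(1 − 0.5) = (156.7549·1.193328/208.5015 − 0.5)/0.5 = 0.79432790
λ = −ln(0.79432790)/8.0706 = 0.028531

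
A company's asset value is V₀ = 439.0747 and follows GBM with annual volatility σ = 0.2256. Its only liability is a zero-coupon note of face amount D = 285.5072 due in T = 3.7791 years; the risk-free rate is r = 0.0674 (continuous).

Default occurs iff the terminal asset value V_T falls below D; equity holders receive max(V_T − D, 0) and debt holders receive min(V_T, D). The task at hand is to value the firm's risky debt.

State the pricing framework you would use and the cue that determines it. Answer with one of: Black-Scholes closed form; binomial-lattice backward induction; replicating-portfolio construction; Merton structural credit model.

framework: Merton structural credit model

Key observation: the asked-for credit quantity lives on the firm's capital structure — asset value, asset volatility, debt face 285.5072 — which is the structural model's domain.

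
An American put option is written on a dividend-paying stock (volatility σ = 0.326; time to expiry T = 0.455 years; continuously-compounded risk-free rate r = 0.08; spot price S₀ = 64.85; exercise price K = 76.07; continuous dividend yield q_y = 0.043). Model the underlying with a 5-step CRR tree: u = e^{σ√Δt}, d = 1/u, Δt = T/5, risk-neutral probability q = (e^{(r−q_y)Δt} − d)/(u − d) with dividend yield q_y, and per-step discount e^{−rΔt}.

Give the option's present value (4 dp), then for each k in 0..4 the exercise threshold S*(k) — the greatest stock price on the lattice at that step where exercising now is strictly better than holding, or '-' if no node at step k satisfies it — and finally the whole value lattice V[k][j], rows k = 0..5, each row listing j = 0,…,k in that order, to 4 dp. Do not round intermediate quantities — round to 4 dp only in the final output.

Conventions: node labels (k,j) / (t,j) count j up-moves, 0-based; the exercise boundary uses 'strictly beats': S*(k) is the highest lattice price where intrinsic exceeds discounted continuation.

price = 12.6567
boundary = - - 53.2711 58.7761 64.8500
tree:
12.6567
17.3629 7.9960
22.7989 12.0202 3.9688
27.7884 17.2939 6.7653 1.1467
32.3105 22.7989 11.2200 2.2762 0.0000
36.4090 27.7884 17.2939 4.5184 0.0000 0.0000

params: Δt=0.09100 u=1.10334 d=0.90634 q=0.49255 e^(-rΔt)=0.99275
t_5 payoffs: 36.4090 27.7884 17.2939 4.5184 0.0000 0.0000
t_4: node(4,0) S=43.7595 payoff=32.3105 vs cont=31.9296 → 32.3105 [stop]  node(4,1) S=53.2711 payoff=22.7989 vs cont=22.4552 → 22.7989 [stop]  node(4,2) S=64.8500 payoff=11.2200 vs cont=10.9215 → 11.2200 [stop]  node(4,3) S=78.9457 payoff=0.0000 vs cont=2.2762 → 2.2762 [wait]  node(4,4) S=96.1053 payoff=0.0000 vs cont=0.0000 → 0.0000 [wait]  ⇒ S*(4)=64.8500
t_3: node(3,0) S=48.2816 payoff=27.7884 vs cont=27.4251 → 27.7884 [stop]  node(3,1) S=58.7761 payoff=17.2939 vs cont=16.9717 → 17.2939 [stop]  node(3,2) S=71.5516 payoff=4.5184 vs cont=6.7653 → 6.7653 [wait]  node(3,3) S=87.1040 payoff=0.0000 vs cont=1.1467 → 1.1467 [wait]  ⇒ S*(3)=58.7761
t_2: node(2,0) S=53.2711 payoff=22.7989 vs cont=22.4552 → 22.7989 [stop]  node(2,1) S=64.8500 payoff=11.2200 vs cont=12.0202 → 12.0202 [wait]  node(2,2) S=78.9457 payoff=0.0000 vs cont=3.9688 → 3.9688 [wait]  ⇒ S*(2)=53.2711
t_1: node(1,0) S=58.7761 payoff=17.2939 vs cont=17.3629 → 17.3629 [wait]  node(1,1) S=71.5516 payoff=4.5184 vs cont=7.9960 → 7.9960 [wait]  ⇒ S*(1)=-
t_0: node(0,0) S=64.8500 payoff=11.2200 vs cont=12.6567 → 12.6567 [wait]  ⇒ S*(0)=-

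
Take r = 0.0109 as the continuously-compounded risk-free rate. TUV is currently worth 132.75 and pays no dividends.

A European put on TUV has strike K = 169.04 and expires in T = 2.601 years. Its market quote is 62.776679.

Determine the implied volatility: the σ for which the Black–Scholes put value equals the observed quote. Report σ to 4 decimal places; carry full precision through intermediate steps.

sigma = 0.4876

At σ = 0.4876 the Black–Scholes value reproduces the quote:
σ√T = 0.4876·√2.601 = 0.786383
d₁ = (ln(S/K) + (r+σ²/2)T) / (σ√T) = (ln(132.75/169.04) + (0.0109+0.4876²/2)·2.601) / 0.786383 = (-0.241668 + 0.337550) / 0.786383 = 0.121928
d₂ = d₁ − σ√T = 0.121928 − 0.786383 = -0.664455
e^{−rT} = 0.972047
N(−d₁) = 0.451478,  N(−d₂) = 0.746800
V = K·e^{−rT}·N(−d₂) − S·N(−d₁) = 122.710393 − 59.933714 = 62.776679 (the quoted price), and the Black–Scholes price is strictly increasing in σ, so σ is unique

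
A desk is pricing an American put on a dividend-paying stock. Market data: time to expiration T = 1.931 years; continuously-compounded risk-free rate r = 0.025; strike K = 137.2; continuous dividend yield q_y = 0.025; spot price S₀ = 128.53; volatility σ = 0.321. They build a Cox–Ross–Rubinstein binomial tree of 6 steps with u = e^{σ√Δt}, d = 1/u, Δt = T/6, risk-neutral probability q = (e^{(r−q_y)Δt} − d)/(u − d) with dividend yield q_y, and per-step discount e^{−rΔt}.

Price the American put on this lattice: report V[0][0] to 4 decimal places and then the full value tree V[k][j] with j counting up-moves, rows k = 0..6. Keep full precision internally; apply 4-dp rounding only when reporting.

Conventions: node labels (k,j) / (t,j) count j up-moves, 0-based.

Δt=0.32183  u=1.19974  d=0.83351  q=0.45460  discount=0.99199
step 6 (expiry): payoffs max(K−S,0) = 94.0995 75.1622 47.9043 8.6700 0.0000 0.0000 0.0000
k=5: (k=5,j=0): S=51.7094, K−S=85.4906, hold=84.8055 ⇒ V=85.4906 exercise | (k=5,j=1): S=74.4292, K−S=62.7708, hold=62.2677 ⇒ V=62.7708 exercise | (k=5,j=2): S=107.1316, K−S=30.0684, hold=29.8275 ⇒ V=30.0684 exercise | (k=5,j=3): S=154.2025, K−S=0.0000, hold=4.6907 ⇒ V=4.6907 continue | (k=5,j=4): S=221.9552, K−S=0.0000, hold=0.0000 ⇒ V=0.0000 continue | (k=5,j=5): S=319.4768, K−S=0.0000, hold=0.0000 ⇒ V=0.0000 continue
k=4: (k=4,j=0): S=62.0378, K−S=75.1622, hold=74.5598 ⇒ V=75.1622 exercise | (k=4,j=1): S=89.2957, K−S=47.9043, hold=47.5204 ⇒ V=47.9043 exercise | (k=4,j=2): S=128.5300, K−S=8.6700, hold=18.3832 ⇒ V=18.3832 continue | (k=4,j=3): S=185.0028, K−S=0.0000, hold=2.5378 ⇒ V=2.5378 continue | (k=4,j=4): S=266.2884, K−S=0.0000, hold=0.0000 ⇒ V=0.0000 continue
k=3: (k=3,j=0): S=74.4292, K−S=62.7708, hold=62.2677 ⇒ V=62.7708 exercise | (k=3,j=1): S=107.1316, K−S=30.0684, hold=34.2077 ⇒ V=34.2077 continue | (k=3,j=2): S=154.2025, K−S=0.0000, hold=11.0903 ⇒ V=11.0903 continue | (k=3,j=3): S=221.9552, K−S=0.0000, hold=1.3730 ⇒ V=1.3730 continue
k=2: (k=2,j=0): S=89.2957, K−S=47.9043, hold=49.3870 ⇒ V=49.3870 continue | (k=2,j=1): S=128.5300, K−S=8.6700, hold=23.5086 ⇒ V=23.5086 continue | (k=2,j=2): S=185.0028, K−S=0.0000, hold=6.6194 ⇒ V=6.6194 continue
k=1: (k=1,j=0): S=107.1316, K−S=30.0684, hold=37.3213 ⇒ V=37.3213 continue | (k=1,j=1): S=154.2025, K−S=0.0000, hold=15.7039 ⇒ V=15.7039 continue
k=0: (k=0,j=0): S=128.5300, K−S=8.6700, hold=27.2737 ⇒ V=27.2737 continue

price = 27.2737
tree:
27.2737
37.3213 15.7039
49.3870 23.5086 6.6194
62.7708 34.2077 11.0903 1.3730
75.1622 47.9043 18.3832 2.5378 0.0000
85.4906 62.7708 30.0684 4.6907 0.0000 0.0000
94.0995 75.1622 47.9043 8.6700 0.0000 0.0000 0.0000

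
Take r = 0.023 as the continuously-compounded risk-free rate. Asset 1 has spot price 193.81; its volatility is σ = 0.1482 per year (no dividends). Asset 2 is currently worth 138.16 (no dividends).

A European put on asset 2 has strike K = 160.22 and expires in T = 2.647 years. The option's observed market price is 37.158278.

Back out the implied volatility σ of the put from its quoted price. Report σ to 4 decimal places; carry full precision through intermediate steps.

sigma = 0.3288

At σ = 0.3288 the Black–Scholes value reproduces the quote:
σ√T = 0.3288·√2.647 = 0.534945
d₁ = (ln(S/K) + (r+σ²/2)T) / (σ√T) = (ln(138.16/160.22) + (0.023+0.3288²/2)·2.647) / 0.534945 = (-0.148135 + 0.203964) / 0.534945 = 0.104363
d₂ = d₁ − σ√T = 0.104363 − 0.534945 = -0.430582
e^{−rT} = 0.940935
N(−d₁) = 0.458441,  N(−d₂) = 0.666614
V = K·e^{−rT}·N(−d₂) − S·N(−d₁) = 100.496438 − 63.338160 = 37.158278 (the quoted price), and the Black–Scholes price is strictly increasing in σ, so σ is unique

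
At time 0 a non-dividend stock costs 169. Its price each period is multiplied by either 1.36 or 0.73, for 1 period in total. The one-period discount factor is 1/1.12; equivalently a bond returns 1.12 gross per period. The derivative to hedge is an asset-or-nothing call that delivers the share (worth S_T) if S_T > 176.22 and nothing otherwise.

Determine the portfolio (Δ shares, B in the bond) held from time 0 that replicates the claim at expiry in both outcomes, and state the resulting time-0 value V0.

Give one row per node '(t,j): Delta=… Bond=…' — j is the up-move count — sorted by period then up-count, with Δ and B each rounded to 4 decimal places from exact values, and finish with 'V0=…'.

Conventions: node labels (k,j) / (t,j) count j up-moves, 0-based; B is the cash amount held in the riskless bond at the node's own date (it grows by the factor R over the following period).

(0,0): Delta=2.1587 Bond=-237.7880
V0=127.0374

Since d<R<u, set p* = (R−d)/(u−d) = 0.6190; price each node as the discounted p*-expectation of its children.
Terminal payoffs: V(1,0)=0.0000, V(1,1)=229.8400
(0,0): S=169.0000. Δ = (V_up−V_dn)/(S_up−S_dn) = (229.8400−0.0000)/(229.8400−123.3700) = 2.1587. V = [p*·229.8400 + (1−p*)·0.0000]/1.12 = 127.0374. B = V − Δ·S = -237.7880.
Sanity check at the root: Δ(0,0)·S0 + B(0,0) reproduces V0 = 127.0374.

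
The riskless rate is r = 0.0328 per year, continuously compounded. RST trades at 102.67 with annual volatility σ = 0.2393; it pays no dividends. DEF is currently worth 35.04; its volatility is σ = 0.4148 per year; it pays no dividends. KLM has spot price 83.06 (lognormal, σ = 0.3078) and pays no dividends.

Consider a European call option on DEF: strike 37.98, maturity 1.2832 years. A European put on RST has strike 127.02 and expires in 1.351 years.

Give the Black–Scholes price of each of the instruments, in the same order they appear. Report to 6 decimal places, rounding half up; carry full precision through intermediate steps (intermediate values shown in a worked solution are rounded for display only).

[DEF call K=37.98]
σ√T = 0.4148·√1.2832 = 0.469879
d₁ = (ln(S/K) + (r+σ²/2)T) / (σ√T) = (ln(35.04/37.98) + (0.0328+0.4148²/2)·1.2832) / 0.469879 = (-0.080569 + 0.152482) / 0.469879 = 0.153045
d₂ = d₁ − σ√T = 0.153045 − 0.469879 = -0.316834
e^{−rT} = 0.958784
N(d₁) = 0.560819,  N(d₂) = 0.375685
price = S·N(d₁) − K·e^{−rT}·N(d₂) = 19.651084 − 13.680425 = 5.970658
[RST put K=127.02]
σ√T = 0.2393·√1.351 = 0.278144
d₁ = (ln(S/K) + (r+σ²/2)T) / (σ√T) = (ln(102.67/127.02) + (0.0328+0.2393²/2)·1.351) / 0.278144 = (-0.212825 + 0.082995) / 0.278144 = -0.466771
d₂ = d₁ − σ√T = -0.466771 − 0.278144 = -0.744915
e^{−rT} = 0.956655
N(−d₁) = 0.679668,  N(−d₂) = 0.771838
price = K·e^{−rT}·N(−d₂) − S·N(−d₁) = 93.789389 − 69.781511 = 24.007878

price(DEF call K=37.98) = 5.970658
price(RST put K=127.02) = 24.007878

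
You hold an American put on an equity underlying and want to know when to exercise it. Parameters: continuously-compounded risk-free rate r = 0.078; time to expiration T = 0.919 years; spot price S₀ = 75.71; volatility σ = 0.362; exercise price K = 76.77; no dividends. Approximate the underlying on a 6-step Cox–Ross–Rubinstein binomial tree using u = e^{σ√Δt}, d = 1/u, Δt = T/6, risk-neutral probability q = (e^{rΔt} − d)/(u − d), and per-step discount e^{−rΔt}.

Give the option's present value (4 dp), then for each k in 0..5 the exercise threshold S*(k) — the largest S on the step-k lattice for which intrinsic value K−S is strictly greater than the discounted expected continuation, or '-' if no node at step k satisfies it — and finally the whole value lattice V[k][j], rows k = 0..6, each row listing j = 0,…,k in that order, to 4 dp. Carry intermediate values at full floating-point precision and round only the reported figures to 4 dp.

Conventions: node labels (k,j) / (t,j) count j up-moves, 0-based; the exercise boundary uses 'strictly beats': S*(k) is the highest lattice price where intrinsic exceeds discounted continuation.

price = 8.7173
boundary = - - 57.0291 49.4958 57.0291 65.7090
tree:
8.7173
13.3782 4.3904
19.7409 7.5062 1.4636
27.2742 12.4473 2.8779 0.1226
33.8124 19.7409 5.6479 0.2516 0.0000
39.4869 27.2742 11.0610 0.5165 0.0000 0.0000
44.4119 33.8124 19.7409 1.0600 0.0000 0.0000 0.0000

params: Δt=0.15317 u=1.15220 d=0.86790 q=0.50692 e^(-rΔt)=0.98812
t_6 payoffs: 44.4119 33.8124 19.7409 1.0600 0.0000 0.0000 0.0000
t_5: node(5,0) S=37.2831 payoff=39.4869 vs cont=38.5752 → 39.4869 [stop]  node(5,1) S=49.4958 payoff=27.2742 vs cont=26.3625 → 27.2742 [stop]  node(5,2) S=65.7090 payoff=11.0610 vs cont=10.1493 → 11.0610 [stop]  node(5,3) S=87.2332 payoff=0.0000 vs cont=0.5165 → 0.5165 [wait]  node(5,4) S=115.8079 payoff=0.0000 vs cont=0.0000 → 0.0000 [wait]  node(5,5) S=153.7428 payoff=0.0000 vs cont=0.0000 → 0.0000 [wait]  ⇒ S*(5)=65.7090
t_4: node(4,0) S=42.9576 payoff=33.8124 vs cont=32.9007 → 33.8124 [stop]  node(4,1) S=57.0291 payoff=19.7409 vs cont=18.8292 → 19.7409 [stop]  node(4,2) S=75.7100 payoff=1.0600 vs cont=5.6479 → 5.6479 [wait]  node(4,3) S=100.5101 payoff=0.0000 vs cont=0.2516 → 0.2516 [wait]  node(4,4) S=133.4340 payoff=0.0000 vs cont=0.0000 → 0.0000 [wait]  ⇒ S*(4)=57.0291
t_3: node(3,0) S=49.4958 payoff=27.2742 vs cont=26.3625 → 27.2742 [stop]  node(3,1) S=65.7090 payoff=11.0610 vs cont=12.4473 → 12.4473 [wait]  node(3,2) S=87.2332 payoff=0.0000 vs cont=2.8779 → 2.8779 [wait]  node(3,3) S=115.8079 payoff=0.0000 vs cont=0.1226 → 0.1226 [wait]  ⇒ S*(3)=49.4958
t_2: node(2,0) S=57.0291 payoff=19.7409 vs cont=19.5236 → 19.7409 [stop]  node(2,1) S=75.7100 payoff=1.0600 vs cont=7.5062 → 7.5062 [wait]  node(2,2) S=100.5101 payoff=0.0000 vs cont=1.4636 → 1.4636 [wait]  ⇒ S*(2)=57.0291
t_1: node(1,0) S=65.7090 payoff=11.0610 vs cont=13.3782 → 13.3782 [wait]  node(1,1) S=87.2332 payoff=0.0000 vs cont=4.3904 → 4.3904 [wait]  ⇒ S*(1)=-
t_0: node(0,0) S=75.7100 payoff=1.0600 vs cont=8.7173 → 8.7173 [wait]  ⇒ S*(0)=-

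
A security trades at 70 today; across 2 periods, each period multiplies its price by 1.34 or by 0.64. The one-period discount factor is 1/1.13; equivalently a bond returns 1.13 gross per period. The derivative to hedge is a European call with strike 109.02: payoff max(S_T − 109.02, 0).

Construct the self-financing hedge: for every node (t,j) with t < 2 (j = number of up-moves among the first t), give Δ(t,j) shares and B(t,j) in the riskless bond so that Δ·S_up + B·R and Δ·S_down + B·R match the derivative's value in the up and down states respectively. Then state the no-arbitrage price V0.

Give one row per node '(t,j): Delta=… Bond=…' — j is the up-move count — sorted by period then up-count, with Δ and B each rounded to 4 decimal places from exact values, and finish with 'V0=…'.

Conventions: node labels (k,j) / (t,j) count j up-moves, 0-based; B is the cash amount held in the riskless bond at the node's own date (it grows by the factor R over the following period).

The replicating-portfolio and risk-neutral prices coincide; use p* = (1.13−0.64)/(1.34−0.64) = 0.7000 for the latter.
Expiry values: V(2,0)=0.0000, V(2,1)=0.0000, V(2,2)=16.6720
(1,0): S=44.8000. Δ = (V_up−V_dn)/(S_up−S_dn) = (0.0000−0.0000)/(60.0320−28.6720) = 0.0000. V = [p*·0.0000 + (1−p*)·0.0000]/1.13 = 0.0000. B = V − Δ·S = 0.0000.
(1,1): S=93.8000. Δ = (V_up−V_dn)/(S_up−S_dn) = (16.6720−0.0000)/(125.6920−60.0320) = 0.2539. V = [p*·16.6720 + (1−p*)·0.0000]/1.13 = 10.3278. B = V − Δ·S = -13.4894.
(0,0): S=70.0000. Δ = (V_up−V_dn)/(S_up−S_dn) = (10.3278−0.0000)/(93.8000−44.8000) = 0.2108. V = [p*·10.3278 + (1−p*)·0.0000]/1.13 = 6.3977. B = V − Δ·S = -8.3562.
As a check, the time-0 holding Δ(0,0)·S0 + B(0,0) comes to 6.3977 — exactly V0.

(0,0): Delta=0.2108 Bond=-8.3562
(1,0): Delta=0.0000 Bond=0.0000
(1,1): Delta=0.2539 Bond=-13.4894
V0=6.3977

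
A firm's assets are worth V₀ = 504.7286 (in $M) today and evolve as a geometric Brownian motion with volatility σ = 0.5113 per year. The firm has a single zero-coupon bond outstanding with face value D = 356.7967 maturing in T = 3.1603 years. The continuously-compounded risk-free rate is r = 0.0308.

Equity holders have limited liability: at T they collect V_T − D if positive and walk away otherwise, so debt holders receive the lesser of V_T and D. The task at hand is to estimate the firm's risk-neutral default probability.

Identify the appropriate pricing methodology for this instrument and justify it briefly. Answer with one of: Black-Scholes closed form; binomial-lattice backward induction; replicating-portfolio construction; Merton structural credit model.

Key observation: with the firm-asset dynamics (V₀ = 504.7286) and a single zero-coupon liability of face 356.7967 given, debt value, spread, and default probability all derive from the option view of the balance sheet.

framework: Merton structural credit model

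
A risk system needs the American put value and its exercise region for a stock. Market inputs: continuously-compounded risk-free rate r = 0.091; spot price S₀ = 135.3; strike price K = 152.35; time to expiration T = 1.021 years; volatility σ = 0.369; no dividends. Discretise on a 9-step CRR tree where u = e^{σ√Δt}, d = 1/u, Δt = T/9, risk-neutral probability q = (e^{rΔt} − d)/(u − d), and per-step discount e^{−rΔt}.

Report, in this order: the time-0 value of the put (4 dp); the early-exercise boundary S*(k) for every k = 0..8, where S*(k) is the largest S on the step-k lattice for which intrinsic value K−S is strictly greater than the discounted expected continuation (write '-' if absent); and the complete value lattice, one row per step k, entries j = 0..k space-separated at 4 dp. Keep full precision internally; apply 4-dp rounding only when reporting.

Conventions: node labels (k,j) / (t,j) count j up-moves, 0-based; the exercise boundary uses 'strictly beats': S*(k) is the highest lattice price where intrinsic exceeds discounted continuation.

Δt=0.11344, u=1.13234, d=0.88313, q=0.51061, disc=e^(-rΔt)=0.98973
k=9 terminal: V=max(K-S,0) → 108.1409 95.6655 79.6697 59.1600 32.8627 0.0000 0.0000 0.0000 0.0000 0.0000
k=8: j=0 S=50.0597 intr=102.2903 cont=100.7256 V=102.2903[EX]; j=1 S=64.1860 intr=88.1640 cont=86.5993 V=88.1640[EX]; j=2 S=82.2987 intr=70.0513 cont=68.4866 V=70.0513[EX]; j=3 S=105.5226 intr=46.8274 cont=45.2627 V=46.8274[EX]; j=4 S=135.3000 intr=17.0500 cont=15.9176 V=17.0500[EX]; j=5 S=173.4803 intr=0.0000 cont=0.0000 V=0.0000[hold]; j=6 S=222.4347 intr=0.0000 cont=0.0000 V=0.0000[hold]; j=7 S=285.2036 intr=0.0000 cont=0.0000 V=0.0000[hold]; j=8 S=365.6852 intr=0.0000 cont=0.0000 V=0.0000[hold]  S*(8)=135.3000
k=7: j=0 S=56.6845 intr=95.6655 cont=94.1008 V=95.6655[EX]; j=1 S=72.6803 intr=79.6697 cont=78.1050 V=79.6697[EX]; j=2 S=93.1900 intr=59.1600 cont=57.5953 V=59.1600[EX]; j=3 S=119.4873 intr=32.8627 cont=31.2981 V=32.8627[EX]; j=4 S=153.2054 intr=0.0000 cont=8.2584 V=8.2584[hold]; j=5 S=196.4384 intr=0.0000 cont=0.0000 V=0.0000[hold]; j=6 S=251.8714 intr=0.0000 cont=0.0000 V=0.0000[hold]; j=7 S=322.9469 intr=0.0000 cont=0.0000 V=0.0000[hold]  S*(7)=119.4873
k=6: j=0 S=64.1860 intr=88.1640 cont=86.5993 V=88.1640[EX]; j=1 S=82.2987 intr=70.0513 cont=68.4866 V=70.0513[EX]; j=2 S=105.5226 intr=46.8274 cont=45.2627 V=46.8274[EX]; j=3 S=135.3000 intr=17.0500 cont=20.0911 V=20.0911[hold]; j=4 S=173.4803 intr=0.0000 cont=4.0001 V=4.0001[hold]; j=5 S=222.4347 intr=0.0000 cont=0.0000 V=0.0000[hold]; j=6 S=285.2036 intr=0.0000 cont=0.0000 V=0.0000[hold]  S*(6)=105.5226
k=5: j=0 S=72.6803 intr=79.6697 cont=78.1050 V=79.6697[EX]; j=1 S=93.1900 intr=59.1600 cont=57.5953 V=59.1600[EX]; j=2 S=119.4873 intr=32.8627 cont=32.8349 V=32.8627[EX]; j=3 S=153.2054 intr=0.0000 cont=11.7530 V=11.7530[hold]; j=4 S=196.4384 intr=0.0000 cont=1.9375 V=1.9375[hold]; j=5 S=251.8714 intr=0.0000 cont=0.0000 V=0.0000[hold]  S*(5)=119.4873
k=4: j=0 S=82.2987 intr=70.0513 cont=68.4866 V=70.0513[EX]; j=1 S=105.5226 intr=46.8274 cont=45.2627 V=46.8274[EX]; j=2 S=135.3000 intr=17.0500 cont=21.8571 V=21.8571[hold]; j=3 S=173.4803 intr=0.0000 cont=6.6719 V=6.6719[hold]; j=4 S=222.4347 intr=0.0000 cont=0.9385 V=0.9385[hold]  S*(4)=105.5226
k=3: j=0 S=93.1900 intr=59.1600 cont=57.5953 V=59.1600[EX]; j=1 S=119.4873 intr=32.8627 cont=33.7274 V=33.7274[hold]; j=2 S=153.2054 intr=0.0000 cont=13.9586 V=13.9586[hold]; j=3 S=196.4384 intr=0.0000 cont=3.7059 V=3.7059[hold]  S*(3)=93.1900
k=2: j=0 S=105.5226 intr=46.8274 cont=45.6997 V=46.8274[EX]; j=1 S=135.3000 intr=17.0500 cont=23.3905 V=23.3905[hold]; j=2 S=173.4803 intr=0.0000 cont=8.6339 V=8.6339[hold]  S*(2)=105.5226
k=1: j=0 S=119.4873 intr=32.8627 cont=34.5023 V=34.5023[hold]; j=1 S=153.2054 intr=0.0000 cont=15.6928 V=15.6928[hold]  S*(1)=-
k=0: j=0 S=135.3000 intr=17.0500 cont=24.6423 V=24.6423[hold]  S*(0)=-

price = 24.6423
boundary = - - 105.5226 93.1900 105.5226 119.4873 105.5226 119.4873 135.3000
tree:
24.6423
34.5023 15.6928
46.8274 23.3905 8.6339
59.1600 33.7274 13.9586 3.7059
70.0513 46.8274 21.8571 6.6719 0.9385
79.6697 59.1600 32.8627 11.7530 1.9375 0.0000
88.1640 70.0513 46.8274 20.0911 4.0001 0.0000 0.0000
95.6655 79.6697 59.1600 32.8627 8.2584 0.0000 0.0000 0.0000
102.2903 88.1640 70.0513 46.8274 17.0500 0.0000 0.0000 0.0000 0.0000
108.1409 95.6655 79.6697 59.1600 32.8627 0.0000 0.0000 0.0000 0.0000 0.0000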